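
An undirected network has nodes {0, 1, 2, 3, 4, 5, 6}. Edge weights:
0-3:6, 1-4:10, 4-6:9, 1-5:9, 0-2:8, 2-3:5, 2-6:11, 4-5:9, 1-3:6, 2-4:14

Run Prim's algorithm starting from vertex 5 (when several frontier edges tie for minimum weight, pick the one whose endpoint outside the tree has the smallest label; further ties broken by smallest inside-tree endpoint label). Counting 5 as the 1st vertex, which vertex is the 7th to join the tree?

6

Grow the tree from 5 using Prim:
Step 1: frontier [1-5 9, 4-5 9] → take 1-5 (9); add 1.
Step 2: frontier [1-3 6, 1-4 10, 4-5 9] → take 1-3 (6); add 3.
Step 3: frontier [1-4 10, 2-3 5, 0-3 6, 4-5 9] → take 2-3 (5); add 2.
Step 4: frontier [1-4 10, 0-2 8, 2-6 11, 2-4 14, 0-3 6, 4-5 9] → take 0-3 (6); add 0.
Step 5: frontier [1-4 10, 2-6 11, 2-4 14, 4-5 9] → take 4-5 (9); add 4.
Step 6: frontier [2-6 11, 4-6 9] → take 4-6 (9); add 6.
Vertex order: 5, 1, 3, 2, 0, 4, 6. The 7th vertex is 6.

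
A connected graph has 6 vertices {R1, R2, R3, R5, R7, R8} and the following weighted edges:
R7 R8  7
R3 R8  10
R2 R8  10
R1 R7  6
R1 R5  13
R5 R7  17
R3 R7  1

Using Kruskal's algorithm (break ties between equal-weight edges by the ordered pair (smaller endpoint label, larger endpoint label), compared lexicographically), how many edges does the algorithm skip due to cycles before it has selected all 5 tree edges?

1

Sort edges by weight, then run Kruskal:
R3 R7 (1): add — endpoints in different components.
R1 R7 (6): add — endpoints in different components.
R7 R8 (7): add — endpoints in different components.
R2 R8 (10): add — endpoints in different components.
R3 R8 (10): skip — R3 and R8 already connected.
R1 R5 (13): add — endpoints in different components.
Edges rejected before the tree was complete: 1.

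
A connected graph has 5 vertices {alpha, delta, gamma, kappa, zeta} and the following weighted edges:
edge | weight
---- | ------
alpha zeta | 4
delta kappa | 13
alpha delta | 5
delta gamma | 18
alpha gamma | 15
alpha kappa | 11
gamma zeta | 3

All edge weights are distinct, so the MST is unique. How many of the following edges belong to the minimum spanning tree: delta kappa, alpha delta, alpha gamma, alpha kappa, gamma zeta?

Kruskal's algorithm — process edges by increasing weight (ties by edge label):
gamma zeta (3): add. Components now {alpha} {gamma,zeta} {delta} {kappa}
alpha zeta (4): add. Components now {alpha,gamma,zeta} {delta} {kappa}
alpha delta (5): add. Components now {alpha,delta,gamma,zeta} {kappa}
alpha kappa (11): add. Components now {alpha,delta,gamma,kappa,zeta}
MST edge set: {gamma zeta, alpha zeta, alpha delta, alpha kappa}.
Of the listed edges, {alpha delta, alpha kappa, gamma zeta} are in the MST → 3.

3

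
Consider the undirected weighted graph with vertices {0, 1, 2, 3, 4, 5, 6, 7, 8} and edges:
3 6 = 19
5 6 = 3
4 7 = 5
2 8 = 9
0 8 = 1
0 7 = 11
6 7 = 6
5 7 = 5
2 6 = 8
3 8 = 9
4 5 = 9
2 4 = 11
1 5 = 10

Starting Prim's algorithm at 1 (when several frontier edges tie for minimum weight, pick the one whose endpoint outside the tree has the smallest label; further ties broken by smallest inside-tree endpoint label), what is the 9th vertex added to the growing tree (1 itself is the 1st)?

Prim, starting at 1.
Step 1: frontier [1 5 10] → take 1 5 (10); add 5.
Step 2: frontier [5 6 3, 5 7 5, 4 5 9] → take 5 6 (3); add 6.
Step 3: frontier [5 7 5, 4 5 9, 6 7 6, 2 6 8, 3 6 19] → take 5 7 (5); add 7.
Step 4: frontier [4 5 9, 2 6 8, 3 6 19, 4 7 5, 0 7 11] → take 4 7 (5); add 4.
Step 5: frontier [2 4 11, 2 6 8, 3 6 19, 0 7 11] → take 2 6 (8); add 2.
Step 6: frontier [2 8 9, 3 6 19, 0 7 11] → take 2 8 (9); add 8.
Step 7: frontier [3 6 19, 0 7 11, 0 8 1, 3 8 9] → take 0 8 (1); add 0.
Step 8: frontier [3 6 19, 3 8 9] → take 3 8 (9); add 3.
Vertex order: 1, 5, 6, 7, 4, 2, 8, 0, 3. The 9th vertex is 3.

3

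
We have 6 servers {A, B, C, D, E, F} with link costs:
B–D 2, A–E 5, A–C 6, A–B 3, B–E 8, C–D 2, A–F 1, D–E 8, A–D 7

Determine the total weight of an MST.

Grow the tree from C using Prim:
Step 1: frontier [C–D 2, A–C 6] → take C–D (2); add D.
Step 2: frontier [A–C 6, B–D 2, A–D 7, D–E 8] → take B–D (2); add B.
Step 3: frontier [A–B 3, B–E 8, A–C 6, A–D 7, D–E 8] → take A–B (3); add A.
Step 4: frontier [A–F 1, A–E 5, B–E 8, D–E 8] → take A–F (1); add F.
Step 5: frontier [A–E 5, B–E 8, D–E 8] → take A–E (5); add E.
MST edges: C–D, B–D, A–B, A–F, A–E; total weight 2+2+3+1+5 = 13.

13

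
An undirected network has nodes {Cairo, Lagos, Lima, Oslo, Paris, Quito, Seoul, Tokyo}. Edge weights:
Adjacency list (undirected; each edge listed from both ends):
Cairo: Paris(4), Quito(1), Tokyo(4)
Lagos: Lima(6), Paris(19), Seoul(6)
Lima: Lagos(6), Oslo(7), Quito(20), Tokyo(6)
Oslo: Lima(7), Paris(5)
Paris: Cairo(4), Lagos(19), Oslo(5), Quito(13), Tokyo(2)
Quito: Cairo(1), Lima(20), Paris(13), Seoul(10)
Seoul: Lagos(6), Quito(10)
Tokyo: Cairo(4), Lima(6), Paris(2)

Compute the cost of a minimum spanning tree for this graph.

30

Sort edges by weight, then run Kruskal:
Cairo-Quito (1): add — endpoints in different components.
Paris-Tokyo (2): add — endpoints in different components.
Cairo-Paris (4): add — endpoints in different components.
Cairo-Tokyo (4): skip — Tokyo and Cairo already connected.
Oslo-Paris (5): add — endpoints in different components.
Lagos-Lima (6): add — endpoints in different components.
Lagos-Seoul (6): add — endpoints in different components.
Lima-Tokyo (6): add — endpoints in different components.
MST edges: Cairo-Quito, Paris-Tokyo, Cairo-Paris, Oslo-Paris, Lagos-Lima, Lagos-Seoul, Lima-Tokyo; total weight 1+2+4+5+6+6+6 = 30.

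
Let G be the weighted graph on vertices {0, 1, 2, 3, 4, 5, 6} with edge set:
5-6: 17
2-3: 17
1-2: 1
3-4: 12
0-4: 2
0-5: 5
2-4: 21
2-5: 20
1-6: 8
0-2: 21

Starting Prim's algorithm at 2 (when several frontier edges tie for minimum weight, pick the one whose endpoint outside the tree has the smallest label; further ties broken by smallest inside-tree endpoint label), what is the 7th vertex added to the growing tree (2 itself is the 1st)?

5

Prim, starting at 2.
Step 1: cheapest edge leaving the tree is 1-2 (1); add 1.
Step 2: cheapest edge leaving the tree is 1-6 (8); add 6.
Step 3: cheapest edge leaving the tree is 2-3 (17); add 3.
Step 4: cheapest edge leaving the tree is 3-4 (12); add 4.
Step 5: cheapest edge leaving the tree is 0-4 (2); add 0.
Step 6: cheapest edge leaving the tree is 0-5 (5); add 5.
Vertex order: 2, 1, 6, 3, 4, 0, 5. The 7th vertex is 5.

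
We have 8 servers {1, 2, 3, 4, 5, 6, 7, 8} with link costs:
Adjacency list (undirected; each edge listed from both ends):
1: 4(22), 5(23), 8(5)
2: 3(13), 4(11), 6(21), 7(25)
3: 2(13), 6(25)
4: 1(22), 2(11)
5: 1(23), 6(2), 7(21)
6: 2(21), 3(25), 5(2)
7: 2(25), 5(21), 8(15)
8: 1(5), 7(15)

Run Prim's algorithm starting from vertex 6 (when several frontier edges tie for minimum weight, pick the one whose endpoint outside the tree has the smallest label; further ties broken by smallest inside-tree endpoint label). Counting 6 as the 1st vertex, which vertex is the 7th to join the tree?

Prim, starting at 6.
Step 1: cheapest edge leaving the tree is 5-6 (2); add 5.
Step 2: cheapest edge leaving the tree is 2-6 (21); add 2.
Step 3: cheapest edge leaving the tree is 2-4 (11); add 4.
Step 4: cheapest edge leaving the tree is 2-3 (13); add 3.
Step 5: cheapest edge leaving the tree is 5-7 (21); add 7.
Step 6: cheapest edge leaving the tree is 7-8 (15); add 8.
Step 7: cheapest edge leaving the tree is 1-8 (5); add 1.
Vertex order: 6, 5, 2, 4, 3, 7, 8, 1. The 7th vertex is 8.

8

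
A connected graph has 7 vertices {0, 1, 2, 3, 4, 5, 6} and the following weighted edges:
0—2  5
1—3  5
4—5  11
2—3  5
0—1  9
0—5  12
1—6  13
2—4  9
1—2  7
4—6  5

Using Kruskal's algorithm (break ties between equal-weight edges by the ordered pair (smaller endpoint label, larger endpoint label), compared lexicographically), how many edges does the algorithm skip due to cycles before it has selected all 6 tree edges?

2

Sort edges by weight, then run Kruskal:
0—2 (5): add — endpoints in different components.
1—3 (5): add — endpoints in different components.
2—3 (5): add — endpoints in different components.
4—6 (5): add — endpoints in different components.
1—2 (7): skip — 1 and 2 already connected.
0—1 (9): skip — 0 and 1 already connected.
2—4 (9): add — endpoints in different components.
4—5 (11): add — endpoints in different components.
Edges rejected before the tree was complete: 2.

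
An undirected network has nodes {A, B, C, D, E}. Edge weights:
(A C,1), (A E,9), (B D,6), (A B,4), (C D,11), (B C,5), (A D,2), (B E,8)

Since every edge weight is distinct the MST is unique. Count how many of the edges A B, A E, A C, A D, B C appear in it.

3

Kruskal's algorithm — process edges by increasing weight (ties by edge label):
A C (1): add. Components now {A,C} {B} {D} {E}
A D (2): add. Components now {A,C,D} {B} {E}
A B (4): add. Components now {A,B,C,D} {E}
B C (5): skip — B and C already connected.
B D (6): skip — B and D already connected.
B E (8): add. Components now {A,B,C,D,E}
MST edge set: {A C, A D, A B, B E}.
Of the listed edges, {A B, A C, A D} are in the MST → 3.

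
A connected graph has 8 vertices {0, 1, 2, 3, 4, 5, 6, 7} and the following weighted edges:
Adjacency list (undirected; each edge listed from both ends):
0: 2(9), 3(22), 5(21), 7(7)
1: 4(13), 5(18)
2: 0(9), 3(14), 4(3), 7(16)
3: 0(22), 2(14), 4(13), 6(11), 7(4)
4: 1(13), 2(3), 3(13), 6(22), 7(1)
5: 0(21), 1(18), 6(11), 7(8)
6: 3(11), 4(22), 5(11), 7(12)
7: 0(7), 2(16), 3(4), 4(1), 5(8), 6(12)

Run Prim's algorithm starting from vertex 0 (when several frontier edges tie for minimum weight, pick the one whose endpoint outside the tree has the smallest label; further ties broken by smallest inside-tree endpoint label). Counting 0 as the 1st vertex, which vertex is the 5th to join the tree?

3

Prim's algorithm from 0:
Step 1: cheapest edge leaving the tree is 0-7 (7); add 7.
Step 2: cheapest edge leaving the tree is 4-7 (1); add 4.
Step 3: cheapest edge leaving the tree is 2-4 (3); add 2.
Step 4: cheapest edge leaving the tree is 3-7 (4); add 3.
Step 5: cheapest edge leaving the tree is 5-7 (8); add 5.
Step 6: cheapest edge leaving the tree is 3-6 (11); add 6.
Step 7: cheapest edge leaving the tree is 1-4 (13); add 1.
Vertex order: 0, 7, 4, 2, 3, 5, 6, 1. The 5th vertex is 3.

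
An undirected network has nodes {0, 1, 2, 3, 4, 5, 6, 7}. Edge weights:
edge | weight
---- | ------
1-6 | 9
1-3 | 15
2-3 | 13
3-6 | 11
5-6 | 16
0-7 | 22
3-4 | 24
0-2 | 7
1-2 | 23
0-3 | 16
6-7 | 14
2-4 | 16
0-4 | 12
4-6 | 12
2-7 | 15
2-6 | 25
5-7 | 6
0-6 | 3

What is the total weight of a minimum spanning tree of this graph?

Sort edges by weight, then run Kruskal:
0-6 (3): add — endpoints in different components.
5-7 (6): add — endpoints in different components.
0-2 (7): add — endpoints in different components.
1-6 (9): add — endpoints in different components.
3-6 (11): add — endpoints in different components.
0-4 (12): add — endpoints in different components.
4-6 (12): skip — 4 and 6 already connected.
2-3 (13): skip — 2 and 3 already connected.
6-7 (14): add — endpoints in different components.
MST edges: 0-6, 5-7, 0-2, 1-6, 3-6, 0-4, 6-7; total weight 3+6+7+9+11+12+14 = 62.

62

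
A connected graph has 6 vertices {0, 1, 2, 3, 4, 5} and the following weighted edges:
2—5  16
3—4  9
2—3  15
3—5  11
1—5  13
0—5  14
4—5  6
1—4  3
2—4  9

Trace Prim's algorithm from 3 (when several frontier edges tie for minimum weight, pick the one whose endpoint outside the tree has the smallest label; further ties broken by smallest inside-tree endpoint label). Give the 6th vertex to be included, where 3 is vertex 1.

0

Prim, starting at 3.
Step 1: cheapest edge leaving the tree is 3—4 (9); add 4.
Step 2: cheapest edge leaving the tree is 1—4 (3); add 1.
Step 3: cheapest edge leaving the tree is 4—5 (6); add 5.
Step 4: cheapest edge leaving the tree is 2—4 (9); add 2.
Step 5: cheapest edge leaving the tree is 0—5 (14); add 0.
Vertex order: 3, 4, 1, 5, 2, 0. The 6th vertex is 0.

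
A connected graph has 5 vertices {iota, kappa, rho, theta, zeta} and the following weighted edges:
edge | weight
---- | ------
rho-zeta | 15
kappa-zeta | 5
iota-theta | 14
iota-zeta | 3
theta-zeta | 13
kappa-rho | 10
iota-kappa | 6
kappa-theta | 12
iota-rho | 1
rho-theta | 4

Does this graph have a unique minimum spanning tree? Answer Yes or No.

Yes

Kruskal: consider edges lightest-first.
iota-rho (1): add. Components now {zeta} {iota,rho} {kappa} {theta}
iota-zeta (3): add. Components now {iota,rho,zeta} {kappa} {theta}
rho-theta (4): add. Components now {iota,rho,theta,zeta} {kappa}
kappa-zeta (5): add. Components now {iota,kappa,rho,theta,zeta}
Every non-tree edge has weight strictly greater than the heaviest edge on the tree path between its endpoints, so the MST is unique.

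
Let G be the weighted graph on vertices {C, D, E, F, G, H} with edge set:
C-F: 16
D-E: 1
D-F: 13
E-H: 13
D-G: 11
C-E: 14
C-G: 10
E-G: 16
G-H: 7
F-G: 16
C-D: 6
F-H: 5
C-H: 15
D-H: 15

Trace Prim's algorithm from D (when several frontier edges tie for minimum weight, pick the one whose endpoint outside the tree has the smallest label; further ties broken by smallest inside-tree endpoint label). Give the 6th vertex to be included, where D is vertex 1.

Grow the tree from D using Prim:
Step 1: frontier [D-E 1, C-D 6, D-G 11, D-F 13, D-H 15] → take D-E (1); add E.
Step 2: frontier [C-D 6, D-G 11, D-F 13, D-H 15, E-H 13, C-E 14, E-G 16] → take C-D (6); add C.
Step 3: frontier [C-G 10, C-H 15, C-F 16, D-G 11, D-F 13, D-H 15, E-H 13, E-G 16] → take C-G (10); add G.
Step 4: frontier [C-H 15, C-F 16, D-F 13, D-H 15, E-H 13, G-H 7, F-G 16] → take G-H (7); add H.
Step 5: frontier [C-F 16, D-F 13, F-G 16, F-H 5] → take F-H (5); add F.
Vertex order: D, E, C, G, H, F. The 6th vertex is F.

F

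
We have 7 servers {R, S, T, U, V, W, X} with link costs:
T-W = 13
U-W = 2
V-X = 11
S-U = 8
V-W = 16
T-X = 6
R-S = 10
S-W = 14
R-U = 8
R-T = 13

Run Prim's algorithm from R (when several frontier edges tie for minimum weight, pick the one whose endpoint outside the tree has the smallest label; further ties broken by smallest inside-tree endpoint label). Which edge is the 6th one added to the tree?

Prim's algorithm from R:
Step 1: frontier [R-U 8, R-S 10, R-T 13] → take R-U (8); add U.
Step 2: frontier [R-S 10, R-T 13, U-W 2, S-U 8] → take U-W (2); add W.
Step 3: frontier [R-S 10, R-T 13, S-U 8, T-W 13, S-W 14, V-W 16] → take S-U (8); add S.
Step 4: frontier [R-T 13, T-W 13, V-W 16] → take R-T (13); add T.
Step 5: frontier [T-X 6, V-W 16] → take T-X (6); add X.
Step 6: frontier [V-W 16, V-X 11] → take V-X (11); add V.
The 6th edge added is V-X.

V-X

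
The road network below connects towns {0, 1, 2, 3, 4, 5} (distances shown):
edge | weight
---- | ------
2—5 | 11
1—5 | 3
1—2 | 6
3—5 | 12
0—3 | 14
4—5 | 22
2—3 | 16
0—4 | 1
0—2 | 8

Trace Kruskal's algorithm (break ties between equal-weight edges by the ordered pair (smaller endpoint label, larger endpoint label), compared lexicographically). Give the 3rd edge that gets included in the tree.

1-2

Kruskal's algorithm — process edges by increasing weight (ties by edge label):
0—4 (1): add — endpoints in different components.
1—5 (3): add — endpoints in different components.
1—2 (6): add — endpoints in different components.
0—2 (8): add — endpoints in different components.
2—5 (11): skip — 2 and 5 already connected.
3—5 (12): add — endpoints in different components.
The 3rd edge added is 1—2.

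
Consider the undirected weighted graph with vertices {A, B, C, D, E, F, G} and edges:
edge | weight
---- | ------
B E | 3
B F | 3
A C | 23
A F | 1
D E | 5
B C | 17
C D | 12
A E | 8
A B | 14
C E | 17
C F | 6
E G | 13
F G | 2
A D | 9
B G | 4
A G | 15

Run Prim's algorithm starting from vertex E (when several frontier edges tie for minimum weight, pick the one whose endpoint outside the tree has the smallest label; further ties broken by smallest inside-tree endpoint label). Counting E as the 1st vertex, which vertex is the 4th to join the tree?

Grow the tree from E using Prim:
Step 1: cheapest edge leaving the tree is B E (3); add B.
Step 2: cheapest edge leaving the tree is B F (3); add F.
Step 3: cheapest edge leaving the tree is A F (1); add A.
Step 4: cheapest edge leaving the tree is F G (2); add G.
Step 5: cheapest edge leaving the tree is D E (5); add D.
Step 6: cheapest edge leaving the tree is C F (6); add C.
Vertex order: E, B, F, A, G, D, C. The 4th vertex is A.

A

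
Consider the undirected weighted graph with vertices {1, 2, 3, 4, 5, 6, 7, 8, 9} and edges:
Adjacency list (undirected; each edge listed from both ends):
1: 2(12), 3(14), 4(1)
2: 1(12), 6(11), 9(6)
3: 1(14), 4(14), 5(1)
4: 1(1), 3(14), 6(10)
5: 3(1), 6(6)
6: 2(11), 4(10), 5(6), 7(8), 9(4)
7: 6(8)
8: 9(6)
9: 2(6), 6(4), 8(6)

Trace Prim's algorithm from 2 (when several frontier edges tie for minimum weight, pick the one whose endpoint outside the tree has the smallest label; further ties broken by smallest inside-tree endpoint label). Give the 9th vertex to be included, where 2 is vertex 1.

Grow the tree from 2 using Prim:
Step 1: cheapest edge leaving the tree is 2 9 (6); add 9.
Step 2: cheapest edge leaving the tree is 6 9 (4); add 6.
Step 3: cheapest edge leaving the tree is 5 6 (6); add 5.
Step 4: cheapest edge leaving the tree is 3 5 (1); add 3.
Step 5: cheapest edge leaving the tree is 8 9 (6); add 8.
Step 6: cheapest edge leaving the tree is 6 7 (8); add 7.
Step 7: cheapest edge leaving the tree is 4 6 (10); add 4.
Step 8: cheapest edge leaving the tree is 1 4 (1); add 1.
Vertex order: 2, 9, 6, 5, 3, 8, 7, 4, 1. The 9th vertex is 1.

1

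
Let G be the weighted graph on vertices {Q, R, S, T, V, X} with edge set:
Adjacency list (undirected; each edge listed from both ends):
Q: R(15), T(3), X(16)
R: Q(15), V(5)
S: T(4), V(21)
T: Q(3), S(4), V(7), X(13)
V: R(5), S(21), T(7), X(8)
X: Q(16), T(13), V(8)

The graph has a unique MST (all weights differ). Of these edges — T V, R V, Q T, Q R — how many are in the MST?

3

Sort edges by weight, then run Kruskal:
Q T (3): add — endpoints in different components.
S T (4): add — endpoints in different components.
R V (5): add — endpoints in different components.
T V (7): add — endpoints in different components.
V X (8): add — endpoints in different components.
MST edge set: {Q T, S T, R V, T V, V X}.
Of the listed edges, {T V, R V, Q T} are in the MST → 3.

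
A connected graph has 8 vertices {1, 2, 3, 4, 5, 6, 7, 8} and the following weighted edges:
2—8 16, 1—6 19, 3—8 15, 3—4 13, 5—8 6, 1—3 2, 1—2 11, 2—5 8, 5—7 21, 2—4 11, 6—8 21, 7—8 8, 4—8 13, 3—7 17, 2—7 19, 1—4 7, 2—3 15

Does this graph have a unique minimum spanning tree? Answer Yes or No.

No

Sort edges by weight, then run Kruskal:
1—3 (2): add — endpoints in different components.
5—8 (6): add — endpoints in different components.
1—4 (7): add — endpoints in different components.
2—5 (8): add — endpoints in different components.
7—8 (8): add — endpoints in different components.
1—2 (11): add — endpoints in different components.
2—4 (11): skip — 2 and 4 already connected.
3—4 (13): skip — 3 and 4 already connected.
4—8 (13): skip — 4 and 8 already connected.
2—3 (15): skip — 2 and 3 already connected.
3—8 (15): skip — 3 and 8 already connected.
2—8 (16): skip — 2 and 8 already connected.
3—7 (17): skip — 3 and 7 already connected.
1—6 (19): add — endpoints in different components.
Non-tree edge 2—4 has weight 11, equal to the heaviest edge on its tree cycle — swapping gives another MST of the same weight. Not unique.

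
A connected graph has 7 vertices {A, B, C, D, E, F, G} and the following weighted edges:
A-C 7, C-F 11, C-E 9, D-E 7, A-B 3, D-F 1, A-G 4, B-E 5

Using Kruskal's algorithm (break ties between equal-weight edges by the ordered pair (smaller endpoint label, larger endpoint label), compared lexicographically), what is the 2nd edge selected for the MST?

Kruskal's algorithm — process edges by increasing weight (ties by edge label):
D-F (1): add. Components now {A} {B} {C} {D,F} {E} {G}
A-B (3): add. Components now {A,B} {C} {D,F} {E} {G}
A-G (4): add. Components now {A,B,G} {C} {D,F} {E}
B-E (5): add. Components now {A,B,E,G} {C} {D,F}
A-C (7): add. Components now {A,B,C,E,G} {D,F}
D-E (7): add. Components now {A,B,C,D,E,F,G}
The 2nd edge added is A-B.

A-B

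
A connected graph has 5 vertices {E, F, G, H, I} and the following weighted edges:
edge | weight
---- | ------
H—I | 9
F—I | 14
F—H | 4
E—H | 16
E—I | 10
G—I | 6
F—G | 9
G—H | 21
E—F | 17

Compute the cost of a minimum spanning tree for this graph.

Prim, starting at F.
Step 1: frontier [F—H 4, F—G 9, F—I 14, E—F 17] → take F—H (4); add H.
Step 2: frontier [F—G 9, F—I 14, E—F 17, H—I 9, E—H 16, G—H 21] → take F—G (9); add G.
Step 3: frontier [F—I 14, E—F 17, G—I 6, H—I 9, E—H 16] → take G—I (6); add I.
Step 4: frontier [E—F 17, E—H 16, E—I 10] → take E—I (10); add E.
MST edges: F—H, F—G, G—I, E—I; total weight 4+9+6+10 = 29.

29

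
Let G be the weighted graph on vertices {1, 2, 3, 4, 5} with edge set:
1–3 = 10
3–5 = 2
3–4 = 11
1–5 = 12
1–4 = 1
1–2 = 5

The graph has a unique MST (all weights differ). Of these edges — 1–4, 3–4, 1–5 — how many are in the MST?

1

Kruskal: consider edges lightest-first.
1–4 (1): add. Components now {1,4} {2} {3} {5}
3–5 (2): add. Components now {1,4} {2} {3,5}
1–2 (5): add. Components now {1,2,4} {3,5}
1–3 (10): add. Components now {1,2,3,4,5}
MST edge set: {1–4, 3–5, 1–2, 1–3}.
Of the listed edges, {1–4} are in the MST → 1.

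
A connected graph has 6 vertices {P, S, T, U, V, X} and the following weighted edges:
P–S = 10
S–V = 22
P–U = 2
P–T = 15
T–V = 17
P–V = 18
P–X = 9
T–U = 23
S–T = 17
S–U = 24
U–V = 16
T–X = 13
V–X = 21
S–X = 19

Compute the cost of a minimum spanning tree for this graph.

50

Sort edges by weight, then run Kruskal:
P–U (2): add — endpoints in different components.
P–X (9): add — endpoints in different components.
P–S (10): add — endpoints in different components.
T–X (13): add — endpoints in different components.
P–T (15): skip — T and P already connected.
U–V (16): add — endpoints in different components.
MST edges: P–U, P–X, P–S, T–X, U–V; total weight 2+9+10+13+16 = 50.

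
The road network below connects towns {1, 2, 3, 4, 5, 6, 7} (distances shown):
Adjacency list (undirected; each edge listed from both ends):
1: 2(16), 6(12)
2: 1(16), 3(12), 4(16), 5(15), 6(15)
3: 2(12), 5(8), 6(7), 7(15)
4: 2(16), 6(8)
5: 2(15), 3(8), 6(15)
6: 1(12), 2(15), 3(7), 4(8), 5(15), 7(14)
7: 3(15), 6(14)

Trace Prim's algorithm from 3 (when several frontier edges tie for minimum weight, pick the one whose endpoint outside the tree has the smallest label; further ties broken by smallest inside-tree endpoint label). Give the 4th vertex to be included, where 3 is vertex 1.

Grow the tree from 3 using Prim:
Step 1: cheapest edge leaving the tree is 3–6 (7); add 6.
Step 2: cheapest edge leaving the tree is 4–6 (8); add 4.
Step 3: cheapest edge leaving the tree is 3–5 (8); add 5.
Step 4: cheapest edge leaving the tree is 1–6 (12); add 1.
Step 5: cheapest edge leaving the tree is 2–3 (12); add 2.
Step 6: cheapest edge leaving the tree is 6–7 (14); add 7.
Vertex order: 3, 6, 4, 5, 1, 2, 7. The 4th vertex is 5.

5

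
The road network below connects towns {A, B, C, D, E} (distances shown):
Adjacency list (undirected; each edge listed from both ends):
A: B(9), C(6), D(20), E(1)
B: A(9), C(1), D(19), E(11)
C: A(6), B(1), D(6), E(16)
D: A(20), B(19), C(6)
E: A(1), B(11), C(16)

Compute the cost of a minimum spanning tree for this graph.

Prim's algorithm from C:
Step 1: cheapest edge leaving the tree is B-C (1); add B.
Step 2: cheapest edge leaving the tree is A-C (6); add A.
Step 3: cheapest edge leaving the tree is A-E (1); add E.
Step 4: cheapest edge leaving the tree is C-D (6); add D.
MST edges: B-C, A-C, A-E, C-D; total weight 1+6+1+6 = 14.

14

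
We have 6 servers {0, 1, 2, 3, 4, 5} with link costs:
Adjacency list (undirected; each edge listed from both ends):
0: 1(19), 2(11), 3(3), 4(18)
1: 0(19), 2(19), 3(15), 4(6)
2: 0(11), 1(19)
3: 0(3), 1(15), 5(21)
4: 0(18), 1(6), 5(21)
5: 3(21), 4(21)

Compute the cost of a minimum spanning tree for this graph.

56

Kruskal's algorithm — process edges by increasing weight (ties by edge label):
0–3 (3): add. Components now {0,3} {1} {2} {4} {5}
1–4 (6): add. Components now {0,3} {1,4} {2} {5}
0–2 (11): add. Components now {0,2,3} {1,4} {5}
1–3 (15): add. Components now {0,1,2,3,4} {5}
0–4 (18): skip — 0 and 4 already connected.
0–1 (19): skip — 0 and 1 already connected.
1–2 (19): skip — 1 and 2 already connected.
3–5 (21): add. Components now {0,1,2,3,4,5}
MST edges: 0–3, 1–4, 0–2, 1–3, 3–5; total weight 3+6+11+15+21 = 56.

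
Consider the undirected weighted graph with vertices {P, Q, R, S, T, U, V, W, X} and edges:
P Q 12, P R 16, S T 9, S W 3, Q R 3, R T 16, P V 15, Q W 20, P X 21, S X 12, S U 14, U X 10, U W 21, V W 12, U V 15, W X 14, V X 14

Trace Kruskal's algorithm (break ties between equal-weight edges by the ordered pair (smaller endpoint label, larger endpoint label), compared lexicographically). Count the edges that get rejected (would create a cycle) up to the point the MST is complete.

Sort edges by weight, then run Kruskal:
Q R (3): add — endpoints in different components.
S W (3): add — endpoints in different components.
S T (9): add — endpoints in different components.
U X (10): add — endpoints in different components.
P Q (12): add — endpoints in different components.
S X (12): add — endpoints in different components.
V W (12): add — endpoints in different components.
S U (14): skip — S and U already connected.
V X (14): skip — X and V already connected.
W X (14): skip — X and W already connected.
P V (15): add — endpoints in different components.
Edges rejected before the tree was complete: 3.

3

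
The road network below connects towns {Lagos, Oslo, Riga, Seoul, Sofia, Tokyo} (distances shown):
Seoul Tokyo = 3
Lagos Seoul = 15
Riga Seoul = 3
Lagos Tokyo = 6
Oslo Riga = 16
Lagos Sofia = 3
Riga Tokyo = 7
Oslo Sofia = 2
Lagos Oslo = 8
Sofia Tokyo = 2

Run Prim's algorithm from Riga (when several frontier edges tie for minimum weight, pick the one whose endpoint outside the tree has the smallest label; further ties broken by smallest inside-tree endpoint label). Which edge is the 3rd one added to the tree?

Sofia-Tokyo

Prim's algorithm from Riga:
Step 1: cheapest edge leaving the tree is Riga Seoul (3); add Seoul.
Step 2: cheapest edge leaving the tree is Seoul Tokyo (3); add Tokyo.
Step 3: cheapest edge leaving the tree is Sofia Tokyo (2); add Sofia.
Step 4: cheapest edge leaving the tree is Oslo Sofia (2); add Oslo.
Step 5: cheapest edge leaving the tree is Lagos Sofia (3); add Lagos.
The 3rd edge added is Sofia Tokyo.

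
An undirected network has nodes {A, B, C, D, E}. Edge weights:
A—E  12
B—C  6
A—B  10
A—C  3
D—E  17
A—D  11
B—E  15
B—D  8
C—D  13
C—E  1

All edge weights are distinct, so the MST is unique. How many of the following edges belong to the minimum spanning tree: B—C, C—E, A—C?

3

Kruskal's algorithm — process edges by increasing weight (ties by edge label):
C—E (1): add. Components now {A} {B} {C,E} {D}
A—C (3): add. Components now {A,C,E} {B} {D}
B—C (6): add. Components now {A,B,C,E} {D}
B—D (8): add. Components now {A,B,C,D,E}
MST edge set: {C—E, A—C, B—C, B—D}.
Of the listed edges, {B—C, C—E, A—C} are in the MST → 3.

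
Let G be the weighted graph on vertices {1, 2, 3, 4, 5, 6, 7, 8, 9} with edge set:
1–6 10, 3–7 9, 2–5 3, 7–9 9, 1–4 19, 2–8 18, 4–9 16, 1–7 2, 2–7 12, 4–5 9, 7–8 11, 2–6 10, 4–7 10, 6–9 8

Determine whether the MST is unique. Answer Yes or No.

Kruskal's algorithm — process edges by increasing weight (ties by edge label):
1–7 (2): add — endpoints in different components.
2–5 (3): add — endpoints in different components.
6–9 (8): add — endpoints in different components.
3–7 (9): add — endpoints in different components.
4–5 (9): add — endpoints in different components.
7–9 (9): add — endpoints in different components.
1–6 (10): skip — 1 and 6 already connected.
2–6 (10): add — endpoints in different components.
4–7 (10): skip — 4 and 7 already connected.
7–8 (11): add — endpoints in different components.
Non-tree edge 4–7 has weight 10, equal to the heaviest edge on its tree cycle — swapping gives another MST of the same weight. Not unique.

No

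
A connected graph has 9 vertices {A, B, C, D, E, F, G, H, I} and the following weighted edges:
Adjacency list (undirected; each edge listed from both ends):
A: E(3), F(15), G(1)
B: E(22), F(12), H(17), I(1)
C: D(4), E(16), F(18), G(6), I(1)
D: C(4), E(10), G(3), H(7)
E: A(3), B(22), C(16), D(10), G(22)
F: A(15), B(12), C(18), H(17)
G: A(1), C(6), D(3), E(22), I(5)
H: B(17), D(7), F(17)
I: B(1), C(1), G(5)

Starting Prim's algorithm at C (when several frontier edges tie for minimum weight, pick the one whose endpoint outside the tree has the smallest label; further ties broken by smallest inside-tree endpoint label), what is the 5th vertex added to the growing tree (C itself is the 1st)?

Prim, starting at C.
Step 1: cheapest edge leaving the tree is C-I (1); add I.
Step 2: cheapest edge leaving the tree is B-I (1); add B.
Step 3: cheapest edge leaving the tree is C-D (4); add D.
Step 4: cheapest edge leaving the tree is D-G (3); add G.
Step 5: cheapest edge leaving the tree is A-G (1); add A.
Step 6: cheapest edge leaving the tree is A-E (3); add E.
Step 7: cheapest edge leaving the tree is D-H (7); add H.
Step 8: cheapest edge leaving the tree is B-F (12); add F.
Vertex order: C, I, B, D, G, A, E, H, F. The 5th vertex is G.

G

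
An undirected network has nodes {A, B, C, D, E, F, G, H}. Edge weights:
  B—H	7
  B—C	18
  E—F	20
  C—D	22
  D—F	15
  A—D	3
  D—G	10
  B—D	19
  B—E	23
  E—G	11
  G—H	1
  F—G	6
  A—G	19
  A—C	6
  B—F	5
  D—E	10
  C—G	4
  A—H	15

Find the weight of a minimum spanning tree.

Kruskal: consider edges lightest-first.
G—H (1): add — endpoints in different components.
A—D (3): add — endpoints in different components.
C—G (4): add — endpoints in different components.
B—F (5): add — endpoints in different components.
A—C (6): add — endpoints in different components.
F—G (6): add — endpoints in different components.
B—H (7): skip — B and H already connected.
D—E (10): add — endpoints in different components.
MST edges: G—H, A—D, C—G, B—F, A—C, F—G, D—E; total weight 1+3+4+5+6+6+10 = 35.

35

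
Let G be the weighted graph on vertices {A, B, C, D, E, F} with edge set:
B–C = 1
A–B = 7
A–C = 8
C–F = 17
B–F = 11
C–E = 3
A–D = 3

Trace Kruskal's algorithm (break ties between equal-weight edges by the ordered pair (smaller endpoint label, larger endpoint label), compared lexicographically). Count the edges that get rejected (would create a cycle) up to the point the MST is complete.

1

Kruskal: consider edges lightest-first.
B–C (1): add — endpoints in different components.
A–D (3): add — endpoints in different components.
C–E (3): add — endpoints in different components.
A–B (7): add — endpoints in different components.
A–C (8): skip — A and C already connected.
B–F (11): add — endpoints in different components.
Edges rejected before the tree was complete: 1.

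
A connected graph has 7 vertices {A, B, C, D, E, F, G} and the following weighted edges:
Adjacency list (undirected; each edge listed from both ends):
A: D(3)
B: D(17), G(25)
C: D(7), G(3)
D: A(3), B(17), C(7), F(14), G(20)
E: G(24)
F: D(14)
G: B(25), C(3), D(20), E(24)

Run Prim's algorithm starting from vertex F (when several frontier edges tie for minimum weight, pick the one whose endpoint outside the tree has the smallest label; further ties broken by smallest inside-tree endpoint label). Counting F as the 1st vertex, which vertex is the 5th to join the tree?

Prim's algorithm from F:
Step 1: cheapest edge leaving the tree is D F (14); add D.
Step 2: cheapest edge leaving the tree is A D (3); add A.
Step 3: cheapest edge leaving the tree is C D (7); add C.
Step 4: cheapest edge leaving the tree is C G (3); add G.
Step 5: cheapest edge leaving the tree is B D (17); add B.
Step 6: cheapest edge leaving the tree is E G (24); add E.
Vertex order: F, D, A, C, G, B, E. The 5th vertex is G.

G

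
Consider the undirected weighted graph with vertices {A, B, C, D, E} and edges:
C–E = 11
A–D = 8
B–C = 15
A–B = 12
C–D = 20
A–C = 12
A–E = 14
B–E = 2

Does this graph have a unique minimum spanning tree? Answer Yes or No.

No

Kruskal: consider edges lightest-first.
B–E (2): add — endpoints in different components.
A–D (8): add — endpoints in different components.
C–E (11): add — endpoints in different components.
A–B (12): add — endpoints in different components.
Non-tree edge A–C has weight 12, equal to the heaviest edge on its tree cycle — swapping gives another MST of the same weight. Not unique.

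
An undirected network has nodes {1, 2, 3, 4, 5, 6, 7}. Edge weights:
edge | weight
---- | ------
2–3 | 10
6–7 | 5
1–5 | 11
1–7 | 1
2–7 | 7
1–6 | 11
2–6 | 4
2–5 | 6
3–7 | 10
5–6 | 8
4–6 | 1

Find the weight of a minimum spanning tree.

Sort edges by weight, then run Kruskal:
1–7 (1): add. Components now {1,7} {2} {3} {4} {5} {6}
4–6 (1): add. Components now {1,7} {2} {3} {4,6} {5}
2–6 (4): add. Components now {1,7} {2,4,6} {3} {5}
6–7 (5): add. Components now {1,2,4,6,7} {3} {5}
2–5 (6): add. Components now {1,2,4,5,6,7} {3}
2–7 (7): skip — 2 and 7 already connected.
5–6 (8): skip — 5 and 6 already connected.
2–3 (10): add. Components now {1,2,3,4,5,6,7}
MST edges: 1–7, 4–6, 2–6, 6–7, 2–5, 2–3; total weight 1+1+4+5+6+10 = 27.

27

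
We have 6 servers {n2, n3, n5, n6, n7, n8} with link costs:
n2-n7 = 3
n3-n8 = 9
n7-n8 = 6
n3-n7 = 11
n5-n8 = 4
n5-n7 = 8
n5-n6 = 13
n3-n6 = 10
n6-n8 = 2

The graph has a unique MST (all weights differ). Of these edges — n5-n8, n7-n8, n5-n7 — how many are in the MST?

2

Sort edges by weight, then run Kruskal:
n6-n8 (2): add — endpoints in different components.
n2-n7 (3): add — endpoints in different components.
n5-n8 (4): add — endpoints in different components.
n7-n8 (6): add — endpoints in different components.
n5-n7 (8): skip — n7 and n5 already connected.
n3-n8 (9): add — endpoints in different components.
MST edge set: {n6-n8, n2-n7, n5-n8, n7-n8, n3-n8}.
Of the listed edges, {n5-n8, n7-n8} are in the MST → 2.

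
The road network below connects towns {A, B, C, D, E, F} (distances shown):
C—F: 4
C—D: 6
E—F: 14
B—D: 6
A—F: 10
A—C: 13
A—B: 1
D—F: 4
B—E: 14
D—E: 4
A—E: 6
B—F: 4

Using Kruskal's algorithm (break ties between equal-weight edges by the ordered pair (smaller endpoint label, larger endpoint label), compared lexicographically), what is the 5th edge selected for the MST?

D-F

Kruskal's algorithm — process edges by increasing weight (ties by edge label):
A—B (1): add — endpoints in different components.
B—F (4): add — endpoints in different components.
C—F (4): add — endpoints in different components.
D—E (4): add — endpoints in different components.
D—F (4): add — endpoints in different components.
The 5th edge added is D—F.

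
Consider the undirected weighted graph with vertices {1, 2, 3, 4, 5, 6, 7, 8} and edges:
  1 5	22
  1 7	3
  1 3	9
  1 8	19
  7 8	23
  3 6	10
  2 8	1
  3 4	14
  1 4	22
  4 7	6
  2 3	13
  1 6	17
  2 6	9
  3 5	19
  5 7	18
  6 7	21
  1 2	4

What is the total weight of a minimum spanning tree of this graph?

Sort edges by weight, then run Kruskal:
2 8 (1): add — endpoints in different components.
1 7 (3): add — endpoints in different components.
1 2 (4): add — endpoints in different components.
4 7 (6): add — endpoints in different components.
1 3 (9): add — endpoints in different components.
2 6 (9): add — endpoints in different components.
3 6 (10): skip — 3 and 6 already connected.
2 3 (13): skip — 2 and 3 already connected.
3 4 (14): skip — 3 and 4 already connected.
1 6 (17): skip — 1 and 6 already connected.
5 7 (18): add — endpoints in different components.
MST edges: 2 8, 1 7, 1 2, 4 7, 1 3, 2 6, 5 7; total weight 1+3+4+6+9+9+18 = 50.

50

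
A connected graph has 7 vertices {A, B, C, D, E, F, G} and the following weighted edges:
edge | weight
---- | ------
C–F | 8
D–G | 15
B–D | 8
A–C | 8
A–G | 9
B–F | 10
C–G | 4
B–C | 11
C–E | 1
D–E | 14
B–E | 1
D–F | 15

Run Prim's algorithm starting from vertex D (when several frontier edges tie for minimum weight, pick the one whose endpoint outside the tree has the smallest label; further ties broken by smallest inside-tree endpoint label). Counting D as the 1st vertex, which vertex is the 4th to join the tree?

Prim's algorithm from D:
Step 1: cheapest edge leaving the tree is B–D (8); add B.
Step 2: cheapest edge leaving the tree is B–E (1); add E.
Step 3: cheapest edge leaving the tree is C–E (1); add C.
Step 4: cheapest edge leaving the tree is C–G (4); add G.
Step 5: cheapest edge leaving the tree is A–C (8); add A.
Step 6: cheapest edge leaving the tree is C–F (8); add F.
Vertex order: D, B, E, C, G, A, F. The 4th vertex is C.

C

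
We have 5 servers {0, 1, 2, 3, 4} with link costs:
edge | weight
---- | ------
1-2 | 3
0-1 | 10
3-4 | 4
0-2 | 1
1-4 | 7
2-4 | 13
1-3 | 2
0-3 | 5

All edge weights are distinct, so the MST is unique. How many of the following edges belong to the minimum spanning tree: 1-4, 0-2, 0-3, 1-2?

Kruskal: consider edges lightest-first.
0-2 (1): add — endpoints in different components.
1-3 (2): add — endpoints in different components.
1-2 (3): add — endpoints in different components.
3-4 (4): add — endpoints in different components.
MST edge set: {0-2, 1-3, 1-2, 3-4}.
Of the listed edges, {0-2, 1-2} are in the MST → 2.

2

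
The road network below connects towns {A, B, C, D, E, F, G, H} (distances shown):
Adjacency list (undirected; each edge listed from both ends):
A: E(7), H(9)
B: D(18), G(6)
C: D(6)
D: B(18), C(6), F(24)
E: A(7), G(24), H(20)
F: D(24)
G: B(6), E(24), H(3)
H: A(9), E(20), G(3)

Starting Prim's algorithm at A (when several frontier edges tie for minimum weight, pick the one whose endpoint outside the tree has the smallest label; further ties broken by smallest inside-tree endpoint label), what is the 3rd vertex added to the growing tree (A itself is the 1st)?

Grow the tree from A using Prim:
Step 1: cheapest edge leaving the tree is A–E (7); add E.
Step 2: cheapest edge leaving the tree is A–H (9); add H.
Step 3: cheapest edge leaving the tree is G–H (3); add G.
Step 4: cheapest edge leaving the tree is B–G (6); add B.
Step 5: cheapest edge leaving the tree is B–D (18); add D.
Step 6: cheapest edge leaving the tree is C–D (6); add C.
Step 7: cheapest edge leaving the tree is D–F (24); add F.
Vertex order: A, E, H, G, B, D, C, F. The 3rd vertex is H.

H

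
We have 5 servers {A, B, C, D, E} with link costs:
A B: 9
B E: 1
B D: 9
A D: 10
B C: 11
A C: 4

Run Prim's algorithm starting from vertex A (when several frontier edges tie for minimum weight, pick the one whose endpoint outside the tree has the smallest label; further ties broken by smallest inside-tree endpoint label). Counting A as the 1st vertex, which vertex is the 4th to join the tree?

E

Prim's algorithm from A:
Step 1: cheapest edge leaving the tree is A C (4); add C.
Step 2: cheapest edge leaving the tree is A B (9); add B.
Step 3: cheapest edge leaving the tree is B E (1); add E.
Step 4: cheapest edge leaving the tree is B D (9); add D.
Vertex order: A, C, B, E, D. The 4th vertex is E.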